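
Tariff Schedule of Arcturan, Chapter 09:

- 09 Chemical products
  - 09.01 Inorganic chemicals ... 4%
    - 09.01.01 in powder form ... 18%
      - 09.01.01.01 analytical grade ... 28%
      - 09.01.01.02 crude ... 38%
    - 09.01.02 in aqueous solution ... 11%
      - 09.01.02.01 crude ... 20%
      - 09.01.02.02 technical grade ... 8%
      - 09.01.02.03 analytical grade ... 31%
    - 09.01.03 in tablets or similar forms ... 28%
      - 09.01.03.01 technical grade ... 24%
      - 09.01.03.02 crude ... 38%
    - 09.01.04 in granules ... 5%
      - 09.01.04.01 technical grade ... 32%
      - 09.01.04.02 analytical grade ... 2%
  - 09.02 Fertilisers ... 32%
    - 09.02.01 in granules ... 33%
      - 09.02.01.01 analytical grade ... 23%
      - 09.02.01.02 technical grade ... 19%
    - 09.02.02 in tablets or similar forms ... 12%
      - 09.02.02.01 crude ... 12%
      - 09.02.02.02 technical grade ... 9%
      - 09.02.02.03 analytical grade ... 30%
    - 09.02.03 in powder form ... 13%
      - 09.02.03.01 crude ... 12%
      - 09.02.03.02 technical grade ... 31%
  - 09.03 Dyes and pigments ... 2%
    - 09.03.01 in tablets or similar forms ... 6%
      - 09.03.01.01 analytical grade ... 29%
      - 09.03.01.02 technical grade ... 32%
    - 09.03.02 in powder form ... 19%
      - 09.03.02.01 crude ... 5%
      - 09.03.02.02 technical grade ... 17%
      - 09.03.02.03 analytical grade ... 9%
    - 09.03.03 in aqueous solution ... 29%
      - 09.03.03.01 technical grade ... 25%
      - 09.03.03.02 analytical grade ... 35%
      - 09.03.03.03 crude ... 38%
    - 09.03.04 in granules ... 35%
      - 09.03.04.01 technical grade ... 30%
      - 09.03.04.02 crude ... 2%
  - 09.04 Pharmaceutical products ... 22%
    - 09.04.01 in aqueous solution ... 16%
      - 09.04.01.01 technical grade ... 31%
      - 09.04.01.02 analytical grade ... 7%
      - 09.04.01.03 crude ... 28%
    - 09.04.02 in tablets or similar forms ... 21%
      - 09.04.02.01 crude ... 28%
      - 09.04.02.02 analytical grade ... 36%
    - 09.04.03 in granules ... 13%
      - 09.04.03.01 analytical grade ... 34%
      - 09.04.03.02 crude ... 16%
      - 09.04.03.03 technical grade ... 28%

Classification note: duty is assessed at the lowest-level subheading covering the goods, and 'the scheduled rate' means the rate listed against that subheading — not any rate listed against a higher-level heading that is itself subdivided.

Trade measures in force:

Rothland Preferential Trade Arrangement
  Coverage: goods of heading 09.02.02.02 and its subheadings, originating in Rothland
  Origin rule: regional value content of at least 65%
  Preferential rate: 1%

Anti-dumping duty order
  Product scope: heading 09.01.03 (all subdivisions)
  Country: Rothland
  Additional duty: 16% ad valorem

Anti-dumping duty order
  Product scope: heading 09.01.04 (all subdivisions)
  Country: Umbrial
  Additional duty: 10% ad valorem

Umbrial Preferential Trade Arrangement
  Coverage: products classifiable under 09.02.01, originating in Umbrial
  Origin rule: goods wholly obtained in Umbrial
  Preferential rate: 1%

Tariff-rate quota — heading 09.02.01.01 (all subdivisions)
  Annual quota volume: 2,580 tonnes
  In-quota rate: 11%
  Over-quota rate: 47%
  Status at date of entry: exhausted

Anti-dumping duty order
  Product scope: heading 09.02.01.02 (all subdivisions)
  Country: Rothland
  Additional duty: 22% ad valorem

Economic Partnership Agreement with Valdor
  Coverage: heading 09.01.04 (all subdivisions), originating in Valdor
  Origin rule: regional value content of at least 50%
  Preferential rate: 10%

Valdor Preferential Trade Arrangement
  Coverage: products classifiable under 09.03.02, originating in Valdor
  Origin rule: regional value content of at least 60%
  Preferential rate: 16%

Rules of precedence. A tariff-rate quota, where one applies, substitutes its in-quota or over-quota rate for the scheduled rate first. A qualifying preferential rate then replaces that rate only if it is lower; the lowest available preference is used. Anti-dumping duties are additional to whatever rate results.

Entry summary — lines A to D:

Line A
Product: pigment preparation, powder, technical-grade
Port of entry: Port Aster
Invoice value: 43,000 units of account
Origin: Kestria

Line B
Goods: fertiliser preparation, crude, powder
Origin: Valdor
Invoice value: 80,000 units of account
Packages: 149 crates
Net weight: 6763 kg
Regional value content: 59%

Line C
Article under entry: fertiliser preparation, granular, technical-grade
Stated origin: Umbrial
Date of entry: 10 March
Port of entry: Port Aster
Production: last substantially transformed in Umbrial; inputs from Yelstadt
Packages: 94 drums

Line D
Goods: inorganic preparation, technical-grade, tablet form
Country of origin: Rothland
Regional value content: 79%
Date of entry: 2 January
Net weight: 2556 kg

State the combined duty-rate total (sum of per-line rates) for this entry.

88%

Line A: pigment → 09.03; powder → 09.03.02; technical-grade → 09.03.02.02. Scheduled 17%. No special measure applies. → 17%.
Line B: fertiliser → 09.02; powder → 09.02.03; crude → 09.02.03.01. Scheduled 12%. Valdor agreement on 09.01.04: 09.02.03.01 not covered; Valdor agreement on 09.03.02: 09.02.03.01 not covered. → 12%.
Line C: fertiliser → 09.02; granular → 09.02.01; technical-grade → 09.02.01.02. Scheduled 19%. Umbrial agreement on 09.02.01: not wholly obtained. → 19%.
Line D: inorganic → 09.01; tablet form → 09.01.03; technical-grade → 09.01.03.01. Scheduled 24%. Rothland agreement on 09.02.02.02: 09.01.03.01 not covered; anti-dumping (Rothland, 09.01.03): +16%; total 24% + 16% = 40%. → 40%.
Sum: 17% + 12% + 19% + 40% = 88%.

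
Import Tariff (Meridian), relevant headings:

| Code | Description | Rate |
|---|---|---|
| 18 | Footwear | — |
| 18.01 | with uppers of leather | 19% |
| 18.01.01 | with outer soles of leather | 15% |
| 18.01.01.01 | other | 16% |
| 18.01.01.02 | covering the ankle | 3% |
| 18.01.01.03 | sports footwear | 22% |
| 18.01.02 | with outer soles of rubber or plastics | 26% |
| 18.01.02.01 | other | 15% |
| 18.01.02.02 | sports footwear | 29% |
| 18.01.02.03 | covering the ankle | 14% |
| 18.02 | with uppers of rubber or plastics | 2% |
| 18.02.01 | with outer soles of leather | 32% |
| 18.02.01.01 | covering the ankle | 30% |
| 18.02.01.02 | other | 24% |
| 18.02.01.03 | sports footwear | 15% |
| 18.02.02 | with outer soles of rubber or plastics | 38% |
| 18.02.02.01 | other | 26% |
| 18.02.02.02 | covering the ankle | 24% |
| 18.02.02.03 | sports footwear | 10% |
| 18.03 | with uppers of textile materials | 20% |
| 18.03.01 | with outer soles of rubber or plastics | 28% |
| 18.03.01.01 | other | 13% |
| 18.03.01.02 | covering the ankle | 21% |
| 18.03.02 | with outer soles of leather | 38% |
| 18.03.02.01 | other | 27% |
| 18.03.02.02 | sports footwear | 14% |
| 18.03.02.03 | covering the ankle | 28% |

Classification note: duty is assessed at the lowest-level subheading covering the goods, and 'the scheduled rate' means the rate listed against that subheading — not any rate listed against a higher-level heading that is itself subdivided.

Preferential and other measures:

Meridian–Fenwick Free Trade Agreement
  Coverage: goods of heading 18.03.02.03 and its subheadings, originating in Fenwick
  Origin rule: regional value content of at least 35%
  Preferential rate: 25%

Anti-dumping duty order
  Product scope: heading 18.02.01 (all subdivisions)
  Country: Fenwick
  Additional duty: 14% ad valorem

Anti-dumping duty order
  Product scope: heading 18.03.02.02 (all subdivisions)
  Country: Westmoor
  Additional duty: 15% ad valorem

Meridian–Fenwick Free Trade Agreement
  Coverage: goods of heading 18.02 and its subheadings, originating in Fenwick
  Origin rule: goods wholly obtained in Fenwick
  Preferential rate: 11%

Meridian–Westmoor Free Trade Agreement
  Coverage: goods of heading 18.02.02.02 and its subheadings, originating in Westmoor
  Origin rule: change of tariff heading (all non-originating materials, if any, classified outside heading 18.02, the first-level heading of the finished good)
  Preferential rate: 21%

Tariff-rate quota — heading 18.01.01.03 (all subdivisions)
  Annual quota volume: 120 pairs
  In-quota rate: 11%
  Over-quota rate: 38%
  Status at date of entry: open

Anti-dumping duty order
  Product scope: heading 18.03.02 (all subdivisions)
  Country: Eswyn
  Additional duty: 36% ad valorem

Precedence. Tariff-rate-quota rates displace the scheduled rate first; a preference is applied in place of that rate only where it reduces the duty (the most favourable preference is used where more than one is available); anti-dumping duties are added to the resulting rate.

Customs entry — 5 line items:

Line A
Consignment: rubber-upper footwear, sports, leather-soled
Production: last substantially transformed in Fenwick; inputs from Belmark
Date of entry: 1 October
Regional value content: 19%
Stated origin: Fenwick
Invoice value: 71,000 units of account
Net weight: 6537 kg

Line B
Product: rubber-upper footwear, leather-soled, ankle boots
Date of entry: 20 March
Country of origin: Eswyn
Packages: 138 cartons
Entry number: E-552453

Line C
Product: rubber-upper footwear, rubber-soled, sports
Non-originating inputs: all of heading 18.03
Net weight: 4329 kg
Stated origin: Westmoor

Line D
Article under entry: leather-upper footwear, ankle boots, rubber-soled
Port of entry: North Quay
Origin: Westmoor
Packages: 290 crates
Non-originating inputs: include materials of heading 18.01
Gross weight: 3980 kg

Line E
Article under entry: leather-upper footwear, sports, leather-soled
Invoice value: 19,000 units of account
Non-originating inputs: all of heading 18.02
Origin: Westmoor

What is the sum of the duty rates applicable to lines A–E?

Line A: rubber-upper → 18.02; leather-soled → 18.02.01; sports → 18.02.01.03. Scheduled 15%. Fenwick agreement on 18.03.02.03: 18.02.01.03 not covered; Fenwick agreement on 18.02: not wholly obtained; anti-dumping (Fenwick, 18.02.01): +14%; total 15% + 14% = 29%. → 29%.
Line B: rubber-upper → 18.02; leather-soled → 18.02.01; ankle boots → 18.02.01.01. Scheduled 30%. No special measure applies. → 30%.
Line C: rubber-upper → 18.02; rubber-soled → 18.02.02; sports → 18.02.02.03. Scheduled 10%. Westmoor agreement on 18.02.02.02: 18.02.02.03 not covered. → 10%.
Line D: leather-upper → 18.01; rubber-soled → 18.01.02; ankle boots → 18.01.02.03. Scheduled 14%. Westmoor agreement on 18.02.02.02: 18.01.02.03 not covered. → 14%.
Line E: leather-upper → 18.01; leather-soled → 18.01.01; sports → 18.01.01.03. Scheduled 22%. quota on 18.01.01.03 open → in-quota 11%; Westmoor agreement on 18.02.02.02: 18.01.01.03 not covered. → 11%.
Sum: 29% + 30% + 10% + 14% + 11% = 94%.

94%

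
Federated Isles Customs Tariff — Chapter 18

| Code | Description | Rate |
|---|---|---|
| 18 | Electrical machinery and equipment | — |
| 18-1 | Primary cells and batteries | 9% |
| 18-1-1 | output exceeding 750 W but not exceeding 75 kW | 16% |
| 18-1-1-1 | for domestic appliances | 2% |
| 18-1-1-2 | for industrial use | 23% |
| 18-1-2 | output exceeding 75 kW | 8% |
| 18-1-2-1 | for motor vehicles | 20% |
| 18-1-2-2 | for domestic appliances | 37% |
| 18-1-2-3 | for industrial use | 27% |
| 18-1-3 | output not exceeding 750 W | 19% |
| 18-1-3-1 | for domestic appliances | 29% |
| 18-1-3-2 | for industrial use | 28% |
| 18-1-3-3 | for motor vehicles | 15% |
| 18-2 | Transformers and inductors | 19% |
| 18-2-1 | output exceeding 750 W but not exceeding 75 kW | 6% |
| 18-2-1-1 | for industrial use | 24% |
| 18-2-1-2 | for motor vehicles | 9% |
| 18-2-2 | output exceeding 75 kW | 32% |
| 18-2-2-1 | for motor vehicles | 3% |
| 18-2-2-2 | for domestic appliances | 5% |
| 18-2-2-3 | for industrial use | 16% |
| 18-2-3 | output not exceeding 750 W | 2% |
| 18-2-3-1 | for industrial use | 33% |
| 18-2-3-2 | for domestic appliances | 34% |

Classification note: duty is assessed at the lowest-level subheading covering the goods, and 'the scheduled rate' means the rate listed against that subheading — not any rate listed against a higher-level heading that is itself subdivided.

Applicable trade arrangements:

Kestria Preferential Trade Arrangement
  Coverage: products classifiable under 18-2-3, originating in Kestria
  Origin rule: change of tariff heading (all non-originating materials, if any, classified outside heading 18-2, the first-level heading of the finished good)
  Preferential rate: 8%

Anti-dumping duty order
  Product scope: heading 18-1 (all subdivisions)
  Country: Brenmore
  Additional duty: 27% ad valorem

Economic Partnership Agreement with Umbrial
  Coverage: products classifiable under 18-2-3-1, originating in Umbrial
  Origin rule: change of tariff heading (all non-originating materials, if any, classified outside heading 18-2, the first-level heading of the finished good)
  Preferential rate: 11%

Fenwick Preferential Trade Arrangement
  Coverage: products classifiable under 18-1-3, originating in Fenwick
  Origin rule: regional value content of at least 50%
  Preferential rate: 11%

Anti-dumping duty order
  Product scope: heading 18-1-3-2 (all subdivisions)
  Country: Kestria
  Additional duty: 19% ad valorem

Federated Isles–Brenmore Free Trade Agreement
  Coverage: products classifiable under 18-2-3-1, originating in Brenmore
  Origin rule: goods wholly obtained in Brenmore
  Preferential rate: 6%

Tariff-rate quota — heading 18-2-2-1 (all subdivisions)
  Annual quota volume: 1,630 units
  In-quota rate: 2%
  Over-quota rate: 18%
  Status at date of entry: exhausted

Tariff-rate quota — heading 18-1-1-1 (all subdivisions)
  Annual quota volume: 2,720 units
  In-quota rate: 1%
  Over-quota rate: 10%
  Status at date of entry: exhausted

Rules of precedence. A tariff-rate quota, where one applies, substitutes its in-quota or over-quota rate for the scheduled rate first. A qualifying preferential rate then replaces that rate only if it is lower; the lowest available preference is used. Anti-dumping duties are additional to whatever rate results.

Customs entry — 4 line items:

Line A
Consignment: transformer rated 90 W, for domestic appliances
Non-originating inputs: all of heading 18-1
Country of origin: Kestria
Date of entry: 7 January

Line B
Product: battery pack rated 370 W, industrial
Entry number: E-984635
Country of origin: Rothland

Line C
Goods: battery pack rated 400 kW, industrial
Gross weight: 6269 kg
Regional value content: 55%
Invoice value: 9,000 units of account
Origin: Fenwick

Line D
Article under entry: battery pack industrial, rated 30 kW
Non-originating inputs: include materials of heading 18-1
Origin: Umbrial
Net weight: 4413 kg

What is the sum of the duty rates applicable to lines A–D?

Line A: transformer → 18-2; rated 90 W → 18-2-3; for domestic appliances → 18-2-3-2. Scheduled 34%. Kestria agreement on 18-2-3: CTH met → 8% available; preferential 8%. → 8%.
Line B: battery pack → 18-1; rated 370 W → 18-1-3; industrial → 18-1-3-2. Scheduled 28%. No special measure applies. → 28%.
Line C: battery pack → 18-1; rated 400 kW → 18-1-2; industrial → 18-1-2-3. Scheduled 27%. Fenwick agreement on 18-1-3: 18-1-2-3 not covered. → 27%.
Line D: battery pack → 18-1; rated 30 kW → 18-1-1; industrial → 18-1-1-2. Scheduled 23%. Umbrial agreement on 18-2-3-1: 18-1-1-2 not covered. → 23%.
Sum: 8% + 28% + 27% + 23% = 86%.

86%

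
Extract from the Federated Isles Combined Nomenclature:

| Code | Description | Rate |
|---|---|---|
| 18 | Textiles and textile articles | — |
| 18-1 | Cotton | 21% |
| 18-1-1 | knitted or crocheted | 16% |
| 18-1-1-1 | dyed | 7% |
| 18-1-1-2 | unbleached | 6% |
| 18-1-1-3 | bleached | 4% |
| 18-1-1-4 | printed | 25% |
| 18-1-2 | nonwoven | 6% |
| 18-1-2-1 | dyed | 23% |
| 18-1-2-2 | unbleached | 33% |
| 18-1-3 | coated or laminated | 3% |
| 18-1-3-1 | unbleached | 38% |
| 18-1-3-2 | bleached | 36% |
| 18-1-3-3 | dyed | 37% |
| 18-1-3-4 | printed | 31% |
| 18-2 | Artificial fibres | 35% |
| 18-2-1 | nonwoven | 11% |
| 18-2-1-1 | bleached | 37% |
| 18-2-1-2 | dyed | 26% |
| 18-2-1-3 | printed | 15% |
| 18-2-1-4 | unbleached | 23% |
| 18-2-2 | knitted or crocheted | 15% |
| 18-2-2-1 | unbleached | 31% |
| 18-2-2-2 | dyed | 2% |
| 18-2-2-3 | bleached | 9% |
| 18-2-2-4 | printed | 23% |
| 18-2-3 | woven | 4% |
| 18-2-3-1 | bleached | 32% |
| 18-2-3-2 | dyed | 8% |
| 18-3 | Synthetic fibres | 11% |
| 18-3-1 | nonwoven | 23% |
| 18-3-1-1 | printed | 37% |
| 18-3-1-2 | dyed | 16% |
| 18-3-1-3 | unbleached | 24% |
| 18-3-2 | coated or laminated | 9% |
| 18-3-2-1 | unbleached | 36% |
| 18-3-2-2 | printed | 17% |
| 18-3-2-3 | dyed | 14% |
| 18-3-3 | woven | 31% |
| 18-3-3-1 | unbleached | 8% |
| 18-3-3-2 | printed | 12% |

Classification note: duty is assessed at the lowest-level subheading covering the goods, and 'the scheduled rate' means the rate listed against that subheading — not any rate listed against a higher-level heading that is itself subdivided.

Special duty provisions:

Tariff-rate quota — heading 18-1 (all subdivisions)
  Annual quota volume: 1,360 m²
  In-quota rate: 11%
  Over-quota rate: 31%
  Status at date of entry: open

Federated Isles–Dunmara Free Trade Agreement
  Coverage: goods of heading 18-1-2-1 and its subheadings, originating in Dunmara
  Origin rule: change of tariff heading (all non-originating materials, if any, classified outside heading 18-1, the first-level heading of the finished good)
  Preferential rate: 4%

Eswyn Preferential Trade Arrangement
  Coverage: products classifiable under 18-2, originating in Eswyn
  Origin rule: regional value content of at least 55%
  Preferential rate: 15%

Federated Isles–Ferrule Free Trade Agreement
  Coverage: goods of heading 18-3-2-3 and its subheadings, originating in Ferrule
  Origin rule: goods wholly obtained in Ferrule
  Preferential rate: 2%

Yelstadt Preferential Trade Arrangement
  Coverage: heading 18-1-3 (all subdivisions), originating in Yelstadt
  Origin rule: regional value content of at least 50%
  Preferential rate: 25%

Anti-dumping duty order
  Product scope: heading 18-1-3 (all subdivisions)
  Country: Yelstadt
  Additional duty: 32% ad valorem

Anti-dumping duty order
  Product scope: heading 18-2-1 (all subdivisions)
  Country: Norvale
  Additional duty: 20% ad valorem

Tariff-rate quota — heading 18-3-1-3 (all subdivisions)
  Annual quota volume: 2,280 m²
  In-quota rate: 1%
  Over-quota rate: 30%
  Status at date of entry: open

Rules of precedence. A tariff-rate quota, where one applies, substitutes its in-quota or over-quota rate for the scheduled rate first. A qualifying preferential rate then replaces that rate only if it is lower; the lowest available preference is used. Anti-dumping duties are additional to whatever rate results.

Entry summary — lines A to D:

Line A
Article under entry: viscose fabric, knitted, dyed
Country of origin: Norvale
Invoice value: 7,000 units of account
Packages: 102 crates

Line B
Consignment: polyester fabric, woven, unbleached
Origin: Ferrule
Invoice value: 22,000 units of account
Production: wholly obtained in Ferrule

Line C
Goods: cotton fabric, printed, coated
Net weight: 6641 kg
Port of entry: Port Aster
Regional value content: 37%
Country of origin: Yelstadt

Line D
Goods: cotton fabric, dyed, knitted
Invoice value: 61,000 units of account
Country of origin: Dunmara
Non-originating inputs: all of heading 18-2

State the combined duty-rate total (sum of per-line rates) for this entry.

Line A: viscose → 18-2; knitted → 18-2-2; dyed → 18-2-2-2. Scheduled 2%. No special measure applies. → 2%.
Line B: polyester → 18-3; woven → 18-3-3; unbleached → 18-3-3-1. Scheduled 8%. Ferrule agreement on 18-3-2-3: 18-3-3-1 not covered. → 8%.
Line C: cotton → 18-1; coated → 18-1-3; printed → 18-1-3-4. Scheduled 31%. quota on 18-1 open → in-quota 11%; Yelstadt agreement on 18-1-3: RVC < 50%; anti-dumping (Yelstadt, 18-1-3): +32%; total 11% + 32% = 43%. → 43%.
Line D: cotton → 18-1; knitted → 18-1-1; dyed → 18-1-1-1. Scheduled 7%. quota on 18-1 open → in-quota 11%; Dunmara agreement on 18-1-2-1: 18-1-1-1 not covered. → 11%.
Sum: 2% + 8% + 43% + 11% = 64%.

64%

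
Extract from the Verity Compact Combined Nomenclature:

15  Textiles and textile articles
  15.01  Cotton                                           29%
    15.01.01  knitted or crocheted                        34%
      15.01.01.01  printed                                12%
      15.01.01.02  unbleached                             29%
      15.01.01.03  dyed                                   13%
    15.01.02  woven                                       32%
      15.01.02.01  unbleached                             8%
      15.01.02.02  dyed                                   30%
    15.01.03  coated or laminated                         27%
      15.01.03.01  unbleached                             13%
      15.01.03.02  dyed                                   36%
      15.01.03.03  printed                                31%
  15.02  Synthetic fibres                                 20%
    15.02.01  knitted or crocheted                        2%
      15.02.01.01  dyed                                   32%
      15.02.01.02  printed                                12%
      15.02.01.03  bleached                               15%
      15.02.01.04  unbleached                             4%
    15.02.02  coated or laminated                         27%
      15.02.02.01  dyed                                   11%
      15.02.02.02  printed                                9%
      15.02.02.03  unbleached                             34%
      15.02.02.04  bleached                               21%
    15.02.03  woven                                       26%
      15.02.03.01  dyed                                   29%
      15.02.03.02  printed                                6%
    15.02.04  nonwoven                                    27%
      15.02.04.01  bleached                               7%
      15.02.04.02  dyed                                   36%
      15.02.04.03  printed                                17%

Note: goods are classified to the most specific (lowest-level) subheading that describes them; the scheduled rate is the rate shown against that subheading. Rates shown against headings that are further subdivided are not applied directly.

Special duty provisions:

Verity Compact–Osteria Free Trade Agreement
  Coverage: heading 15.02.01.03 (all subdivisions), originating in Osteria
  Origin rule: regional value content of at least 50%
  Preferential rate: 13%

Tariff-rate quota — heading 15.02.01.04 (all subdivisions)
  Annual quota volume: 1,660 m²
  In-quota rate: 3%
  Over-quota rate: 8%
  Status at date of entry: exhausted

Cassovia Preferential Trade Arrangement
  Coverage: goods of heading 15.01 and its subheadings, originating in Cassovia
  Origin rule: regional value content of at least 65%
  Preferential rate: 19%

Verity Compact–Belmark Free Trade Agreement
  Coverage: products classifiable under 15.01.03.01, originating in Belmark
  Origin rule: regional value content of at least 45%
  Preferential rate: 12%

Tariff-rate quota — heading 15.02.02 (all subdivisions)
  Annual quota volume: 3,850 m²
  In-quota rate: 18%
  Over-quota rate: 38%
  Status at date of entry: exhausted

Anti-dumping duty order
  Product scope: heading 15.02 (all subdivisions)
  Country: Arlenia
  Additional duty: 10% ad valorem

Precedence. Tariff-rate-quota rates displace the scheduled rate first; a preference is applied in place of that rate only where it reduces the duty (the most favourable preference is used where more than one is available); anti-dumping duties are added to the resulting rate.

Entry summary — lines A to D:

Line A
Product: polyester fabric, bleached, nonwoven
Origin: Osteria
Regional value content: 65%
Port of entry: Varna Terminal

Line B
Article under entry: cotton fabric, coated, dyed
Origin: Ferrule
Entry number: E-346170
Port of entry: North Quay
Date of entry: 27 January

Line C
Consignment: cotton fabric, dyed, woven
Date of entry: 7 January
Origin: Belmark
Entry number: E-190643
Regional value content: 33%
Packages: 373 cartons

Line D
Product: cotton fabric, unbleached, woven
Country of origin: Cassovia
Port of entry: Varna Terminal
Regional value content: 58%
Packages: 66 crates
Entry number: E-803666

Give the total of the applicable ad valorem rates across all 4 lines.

Line A: polyester → 15.02; nonwoven → 15.02.04; bleached → 15.02.04.01. Scheduled 7%. Osteria agreement on 15.02.01.03: 15.02.04.01 not covered. → 7%.
Line B: cotton → 15.01; coated → 15.01.03; dyed → 15.01.03.02. Scheduled 36%. No special measure applies. → 36%.
Line C: cotton → 15.01; woven → 15.01.02; dyed → 15.01.02.02. Scheduled 30%. Belmark agreement on 15.01.03.01: 15.01.02.02 not covered. → 30%.
Line D: cotton → 15.01; woven → 15.01.02; unbleached → 15.01.02.01. Scheduled 8%. Cassovia agreement on 15.01: RVC < 65%. → 8%.
Sum: 7% + 36% + 30% + 8% = 81%.

81%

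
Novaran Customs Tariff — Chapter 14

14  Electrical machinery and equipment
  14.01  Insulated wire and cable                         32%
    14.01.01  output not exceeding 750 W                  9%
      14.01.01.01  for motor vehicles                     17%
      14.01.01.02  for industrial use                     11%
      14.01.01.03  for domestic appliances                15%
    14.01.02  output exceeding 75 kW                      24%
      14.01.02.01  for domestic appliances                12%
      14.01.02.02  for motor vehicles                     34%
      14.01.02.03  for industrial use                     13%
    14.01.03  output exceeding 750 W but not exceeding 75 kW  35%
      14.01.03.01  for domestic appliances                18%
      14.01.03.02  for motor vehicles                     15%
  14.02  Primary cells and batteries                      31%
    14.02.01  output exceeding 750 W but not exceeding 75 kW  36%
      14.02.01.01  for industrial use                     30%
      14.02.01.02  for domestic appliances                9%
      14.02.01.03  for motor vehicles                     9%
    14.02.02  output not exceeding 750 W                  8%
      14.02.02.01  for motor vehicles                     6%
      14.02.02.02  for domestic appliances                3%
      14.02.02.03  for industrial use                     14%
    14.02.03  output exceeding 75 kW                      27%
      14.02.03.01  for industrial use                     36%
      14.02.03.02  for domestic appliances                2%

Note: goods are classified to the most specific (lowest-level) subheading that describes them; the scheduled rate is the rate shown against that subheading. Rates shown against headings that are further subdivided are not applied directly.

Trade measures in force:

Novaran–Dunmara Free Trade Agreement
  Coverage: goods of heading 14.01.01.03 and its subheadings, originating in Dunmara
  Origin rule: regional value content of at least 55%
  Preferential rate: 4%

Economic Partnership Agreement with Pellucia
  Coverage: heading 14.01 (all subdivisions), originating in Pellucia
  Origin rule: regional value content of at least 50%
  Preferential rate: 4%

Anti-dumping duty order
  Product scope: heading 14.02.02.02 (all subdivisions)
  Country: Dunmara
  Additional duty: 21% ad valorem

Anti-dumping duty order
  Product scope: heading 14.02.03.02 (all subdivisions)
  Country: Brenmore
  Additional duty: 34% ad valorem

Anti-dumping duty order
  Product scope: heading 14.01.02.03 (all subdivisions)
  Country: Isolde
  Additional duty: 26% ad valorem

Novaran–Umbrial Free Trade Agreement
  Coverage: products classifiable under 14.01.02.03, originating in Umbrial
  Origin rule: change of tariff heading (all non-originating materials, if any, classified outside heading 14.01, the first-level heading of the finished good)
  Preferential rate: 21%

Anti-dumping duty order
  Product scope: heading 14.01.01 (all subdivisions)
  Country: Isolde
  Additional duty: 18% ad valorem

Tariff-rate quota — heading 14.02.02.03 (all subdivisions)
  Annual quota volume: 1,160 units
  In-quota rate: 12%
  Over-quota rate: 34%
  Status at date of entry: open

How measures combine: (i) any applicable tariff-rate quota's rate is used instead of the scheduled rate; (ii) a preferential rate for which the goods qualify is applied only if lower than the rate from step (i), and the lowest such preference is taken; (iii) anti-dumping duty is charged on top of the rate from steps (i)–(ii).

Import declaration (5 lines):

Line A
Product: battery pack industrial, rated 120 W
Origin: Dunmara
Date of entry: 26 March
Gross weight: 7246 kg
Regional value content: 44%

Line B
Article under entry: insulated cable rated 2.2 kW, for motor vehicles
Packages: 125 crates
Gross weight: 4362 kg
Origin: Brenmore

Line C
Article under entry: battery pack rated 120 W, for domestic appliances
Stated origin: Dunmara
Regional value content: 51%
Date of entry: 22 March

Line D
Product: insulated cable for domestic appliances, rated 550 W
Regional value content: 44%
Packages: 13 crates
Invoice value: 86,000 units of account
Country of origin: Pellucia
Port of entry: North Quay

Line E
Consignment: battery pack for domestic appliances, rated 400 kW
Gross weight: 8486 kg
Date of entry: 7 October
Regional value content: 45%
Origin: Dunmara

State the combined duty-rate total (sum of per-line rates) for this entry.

Line A: battery pack → 14.02; rated 120 W → 14.02.02; industrial → 14.02.02.03. Scheduled 14%. quota on 14.02.02.03 open → in-quota 12%; Dunmara agreement on 14.01.01.03: 14.02.02.03 not covered. → 12%.
Line B: insulated cable → 14.01; rated 2.2 kW → 14.01.03; for motor vehicles → 14.01.03.02. Scheduled 15%. No special measure applies. → 15%.
Line C: battery pack → 14.02; rated 120 W → 14.02.02; for domestic appliances → 14.02.02.02. Scheduled 3%. Dunmara agreement on 14.01.01.03: 14.02.02.02 not covered; anti-dumping (Dunmara, 14.02.02.02): +21%; total 3% + 21% = 24%. → 24%.
Line D: insulated cable → 14.01; rated 550 W → 14.01.01; for domestic appliances → 14.01.01.03. Scheduled 15%. Pellucia agreement on 14.01: RVC < 50%. → 15%.
Line E: battery pack → 14.02; rated 400 kW → 14.02.03; for domestic appliances → 14.02.03.02. Scheduled 2%. Dunmara agreement on 14.01.01.03: 14.02.03.02 not covered. → 2%.
Sum: 12% + 15% + 24% + 15% + 2% = 68%.

68%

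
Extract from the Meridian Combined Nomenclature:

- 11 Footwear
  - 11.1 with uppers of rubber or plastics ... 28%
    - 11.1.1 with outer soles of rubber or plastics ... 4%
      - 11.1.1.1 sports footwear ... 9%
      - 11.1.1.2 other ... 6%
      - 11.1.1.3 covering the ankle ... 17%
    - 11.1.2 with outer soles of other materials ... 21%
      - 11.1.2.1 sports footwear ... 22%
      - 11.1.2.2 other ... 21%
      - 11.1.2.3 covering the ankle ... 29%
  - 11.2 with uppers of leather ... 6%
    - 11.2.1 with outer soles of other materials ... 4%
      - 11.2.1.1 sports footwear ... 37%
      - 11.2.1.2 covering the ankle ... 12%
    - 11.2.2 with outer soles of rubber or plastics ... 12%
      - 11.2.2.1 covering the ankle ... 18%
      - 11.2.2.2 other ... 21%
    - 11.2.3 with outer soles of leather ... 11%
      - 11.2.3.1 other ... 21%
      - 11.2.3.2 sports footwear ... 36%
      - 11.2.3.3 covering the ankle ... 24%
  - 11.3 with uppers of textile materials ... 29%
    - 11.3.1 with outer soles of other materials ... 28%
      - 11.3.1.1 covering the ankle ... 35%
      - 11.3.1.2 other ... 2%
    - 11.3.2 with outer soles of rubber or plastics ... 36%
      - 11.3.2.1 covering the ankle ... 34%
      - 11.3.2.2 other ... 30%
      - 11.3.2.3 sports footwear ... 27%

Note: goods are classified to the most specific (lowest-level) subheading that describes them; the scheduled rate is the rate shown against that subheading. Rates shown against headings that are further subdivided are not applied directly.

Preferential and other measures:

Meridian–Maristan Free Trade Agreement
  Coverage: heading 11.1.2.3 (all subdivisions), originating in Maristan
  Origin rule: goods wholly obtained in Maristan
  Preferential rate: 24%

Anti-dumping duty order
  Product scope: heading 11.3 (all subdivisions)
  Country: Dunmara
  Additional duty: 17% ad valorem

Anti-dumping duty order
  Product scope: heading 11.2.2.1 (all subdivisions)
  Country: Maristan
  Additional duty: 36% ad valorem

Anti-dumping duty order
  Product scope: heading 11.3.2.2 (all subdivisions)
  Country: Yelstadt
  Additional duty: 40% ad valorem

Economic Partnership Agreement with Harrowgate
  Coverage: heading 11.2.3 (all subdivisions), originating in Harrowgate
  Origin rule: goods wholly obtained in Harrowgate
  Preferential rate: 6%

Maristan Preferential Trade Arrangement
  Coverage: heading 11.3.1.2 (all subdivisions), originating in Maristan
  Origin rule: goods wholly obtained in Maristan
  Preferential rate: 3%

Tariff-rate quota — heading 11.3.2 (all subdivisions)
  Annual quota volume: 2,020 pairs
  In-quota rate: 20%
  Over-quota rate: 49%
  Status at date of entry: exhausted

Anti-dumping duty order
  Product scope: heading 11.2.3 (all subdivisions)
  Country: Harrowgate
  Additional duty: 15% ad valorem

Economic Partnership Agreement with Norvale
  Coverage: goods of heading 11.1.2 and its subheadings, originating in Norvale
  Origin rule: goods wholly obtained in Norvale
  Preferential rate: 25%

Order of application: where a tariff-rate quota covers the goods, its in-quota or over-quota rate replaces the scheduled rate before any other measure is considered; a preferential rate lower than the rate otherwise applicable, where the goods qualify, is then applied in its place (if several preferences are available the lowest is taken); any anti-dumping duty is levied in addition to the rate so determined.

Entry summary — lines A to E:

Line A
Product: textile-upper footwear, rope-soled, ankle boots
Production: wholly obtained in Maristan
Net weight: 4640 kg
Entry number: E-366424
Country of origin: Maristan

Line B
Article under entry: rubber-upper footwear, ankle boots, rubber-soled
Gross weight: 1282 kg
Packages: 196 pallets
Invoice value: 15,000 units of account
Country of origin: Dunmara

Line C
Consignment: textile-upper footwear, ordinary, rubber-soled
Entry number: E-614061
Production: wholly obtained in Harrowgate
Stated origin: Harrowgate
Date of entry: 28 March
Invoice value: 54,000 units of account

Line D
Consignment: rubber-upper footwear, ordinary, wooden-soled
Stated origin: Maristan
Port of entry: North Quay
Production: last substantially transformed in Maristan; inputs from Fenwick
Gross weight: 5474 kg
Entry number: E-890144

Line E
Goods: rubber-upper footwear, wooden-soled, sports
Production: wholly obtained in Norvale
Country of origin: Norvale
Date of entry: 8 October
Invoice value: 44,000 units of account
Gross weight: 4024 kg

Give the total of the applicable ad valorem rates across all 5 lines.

Line A: textile-upper → 11.3; rope-soled → 11.3.1; ankle boots → 11.3.1.1. Scheduled 35%. Maristan agreement on 11.1.2.3: 11.3.1.1 not covered; Maristan agreement on 11.3.1.2: 11.3.1.1 not covered. → 35%.
Line B: rubber-upper → 11.1; rubber-soled → 11.1.1; ankle boots → 11.1.1.3. Scheduled 17%. No special measure applies. → 17%.
Line C: textile-upper → 11.3; rubber-soled → 11.3.2; ordinary → 11.3.2.2. Scheduled 30%. quota on 11.3.2 exhausted → over-quota 49%; Harrowgate agreement on 11.2.3: 11.3.2.2 not covered. → 49%.
Line D: rubber-upper → 11.1; wooden-soled → 11.1.2; ordinary → 11.1.2.2. Scheduled 21%. Maristan agreement on 11.1.2.3: 11.1.2.2 not covered; Maristan agreement on 11.3.1.2: 11.1.2.2 not covered. → 21%.
Line E: rubber-upper → 11.1; wooden-soled → 11.1.2; sports → 11.1.2.1. Scheduled 22%. Norvale agreement on 11.1.2: wholly obtained → 25% available; preference 25% not lower than 22% → no reduction. → 22%.
Sum: 35% + 17% + 49% + 21% + 22% = 144%.

144%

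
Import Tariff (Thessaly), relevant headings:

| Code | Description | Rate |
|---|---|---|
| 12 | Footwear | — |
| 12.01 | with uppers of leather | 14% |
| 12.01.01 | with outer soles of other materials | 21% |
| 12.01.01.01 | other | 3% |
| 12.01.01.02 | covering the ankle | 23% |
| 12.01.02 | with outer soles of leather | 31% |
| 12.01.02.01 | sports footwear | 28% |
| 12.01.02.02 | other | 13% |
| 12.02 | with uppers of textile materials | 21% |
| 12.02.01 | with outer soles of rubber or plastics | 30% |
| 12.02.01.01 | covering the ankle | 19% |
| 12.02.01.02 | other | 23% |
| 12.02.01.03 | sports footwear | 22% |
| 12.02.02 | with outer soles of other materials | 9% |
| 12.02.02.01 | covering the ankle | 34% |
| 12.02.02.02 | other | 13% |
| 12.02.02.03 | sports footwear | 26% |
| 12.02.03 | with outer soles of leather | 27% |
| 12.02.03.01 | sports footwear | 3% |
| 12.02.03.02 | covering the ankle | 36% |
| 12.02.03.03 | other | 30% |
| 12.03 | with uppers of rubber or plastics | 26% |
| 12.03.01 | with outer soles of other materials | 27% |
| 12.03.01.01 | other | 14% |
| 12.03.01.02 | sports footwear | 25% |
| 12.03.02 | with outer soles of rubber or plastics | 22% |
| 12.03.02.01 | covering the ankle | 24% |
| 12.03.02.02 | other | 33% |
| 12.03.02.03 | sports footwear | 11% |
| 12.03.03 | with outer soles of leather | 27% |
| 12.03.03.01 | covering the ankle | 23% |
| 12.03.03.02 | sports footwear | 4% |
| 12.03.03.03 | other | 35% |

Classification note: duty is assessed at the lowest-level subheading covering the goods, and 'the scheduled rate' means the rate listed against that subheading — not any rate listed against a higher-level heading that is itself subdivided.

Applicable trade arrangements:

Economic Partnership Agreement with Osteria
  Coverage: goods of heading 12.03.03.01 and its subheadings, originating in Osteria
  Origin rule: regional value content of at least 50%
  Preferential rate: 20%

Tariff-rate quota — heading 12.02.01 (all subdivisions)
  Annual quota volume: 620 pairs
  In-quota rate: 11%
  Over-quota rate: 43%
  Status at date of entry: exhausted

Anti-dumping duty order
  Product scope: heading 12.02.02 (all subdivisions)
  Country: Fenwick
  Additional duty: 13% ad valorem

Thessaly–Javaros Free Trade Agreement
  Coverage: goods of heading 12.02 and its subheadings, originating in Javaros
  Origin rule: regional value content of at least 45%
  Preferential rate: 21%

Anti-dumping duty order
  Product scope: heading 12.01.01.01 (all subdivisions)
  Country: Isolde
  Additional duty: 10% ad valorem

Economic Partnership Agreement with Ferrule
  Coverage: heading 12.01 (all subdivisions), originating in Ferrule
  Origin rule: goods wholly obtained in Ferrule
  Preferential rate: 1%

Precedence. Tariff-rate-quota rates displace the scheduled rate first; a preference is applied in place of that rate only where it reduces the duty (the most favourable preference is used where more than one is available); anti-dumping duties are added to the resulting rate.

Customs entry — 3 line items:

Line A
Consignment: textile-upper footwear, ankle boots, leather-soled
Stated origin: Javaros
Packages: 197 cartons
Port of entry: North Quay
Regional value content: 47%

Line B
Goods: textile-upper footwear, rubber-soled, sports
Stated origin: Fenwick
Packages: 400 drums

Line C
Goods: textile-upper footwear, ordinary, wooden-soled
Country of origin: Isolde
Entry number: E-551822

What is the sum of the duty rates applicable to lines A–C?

Line A: textile-upper → 12.02; leather-soled → 12.02.03; ankle boots → 12.02.03.02. Scheduled 36%. Javaros agreement on 12.02: RVC ≥ 45% → 21% available; preferential 21%. → 21%.
Line B: textile-upper → 12.02; rubber-soled → 12.02.01; sports → 12.02.01.03. Scheduled 22%. quota on 12.02.01 exhausted → over-quota 43%. → 43%.
Line C: textile-upper → 12.02; wooden-soled → 12.02.02; ordinary → 12.02.02.02. Scheduled 13%. No special measure applies. → 13%.
Sum: 21% + 43% + 13% = 77%.

77%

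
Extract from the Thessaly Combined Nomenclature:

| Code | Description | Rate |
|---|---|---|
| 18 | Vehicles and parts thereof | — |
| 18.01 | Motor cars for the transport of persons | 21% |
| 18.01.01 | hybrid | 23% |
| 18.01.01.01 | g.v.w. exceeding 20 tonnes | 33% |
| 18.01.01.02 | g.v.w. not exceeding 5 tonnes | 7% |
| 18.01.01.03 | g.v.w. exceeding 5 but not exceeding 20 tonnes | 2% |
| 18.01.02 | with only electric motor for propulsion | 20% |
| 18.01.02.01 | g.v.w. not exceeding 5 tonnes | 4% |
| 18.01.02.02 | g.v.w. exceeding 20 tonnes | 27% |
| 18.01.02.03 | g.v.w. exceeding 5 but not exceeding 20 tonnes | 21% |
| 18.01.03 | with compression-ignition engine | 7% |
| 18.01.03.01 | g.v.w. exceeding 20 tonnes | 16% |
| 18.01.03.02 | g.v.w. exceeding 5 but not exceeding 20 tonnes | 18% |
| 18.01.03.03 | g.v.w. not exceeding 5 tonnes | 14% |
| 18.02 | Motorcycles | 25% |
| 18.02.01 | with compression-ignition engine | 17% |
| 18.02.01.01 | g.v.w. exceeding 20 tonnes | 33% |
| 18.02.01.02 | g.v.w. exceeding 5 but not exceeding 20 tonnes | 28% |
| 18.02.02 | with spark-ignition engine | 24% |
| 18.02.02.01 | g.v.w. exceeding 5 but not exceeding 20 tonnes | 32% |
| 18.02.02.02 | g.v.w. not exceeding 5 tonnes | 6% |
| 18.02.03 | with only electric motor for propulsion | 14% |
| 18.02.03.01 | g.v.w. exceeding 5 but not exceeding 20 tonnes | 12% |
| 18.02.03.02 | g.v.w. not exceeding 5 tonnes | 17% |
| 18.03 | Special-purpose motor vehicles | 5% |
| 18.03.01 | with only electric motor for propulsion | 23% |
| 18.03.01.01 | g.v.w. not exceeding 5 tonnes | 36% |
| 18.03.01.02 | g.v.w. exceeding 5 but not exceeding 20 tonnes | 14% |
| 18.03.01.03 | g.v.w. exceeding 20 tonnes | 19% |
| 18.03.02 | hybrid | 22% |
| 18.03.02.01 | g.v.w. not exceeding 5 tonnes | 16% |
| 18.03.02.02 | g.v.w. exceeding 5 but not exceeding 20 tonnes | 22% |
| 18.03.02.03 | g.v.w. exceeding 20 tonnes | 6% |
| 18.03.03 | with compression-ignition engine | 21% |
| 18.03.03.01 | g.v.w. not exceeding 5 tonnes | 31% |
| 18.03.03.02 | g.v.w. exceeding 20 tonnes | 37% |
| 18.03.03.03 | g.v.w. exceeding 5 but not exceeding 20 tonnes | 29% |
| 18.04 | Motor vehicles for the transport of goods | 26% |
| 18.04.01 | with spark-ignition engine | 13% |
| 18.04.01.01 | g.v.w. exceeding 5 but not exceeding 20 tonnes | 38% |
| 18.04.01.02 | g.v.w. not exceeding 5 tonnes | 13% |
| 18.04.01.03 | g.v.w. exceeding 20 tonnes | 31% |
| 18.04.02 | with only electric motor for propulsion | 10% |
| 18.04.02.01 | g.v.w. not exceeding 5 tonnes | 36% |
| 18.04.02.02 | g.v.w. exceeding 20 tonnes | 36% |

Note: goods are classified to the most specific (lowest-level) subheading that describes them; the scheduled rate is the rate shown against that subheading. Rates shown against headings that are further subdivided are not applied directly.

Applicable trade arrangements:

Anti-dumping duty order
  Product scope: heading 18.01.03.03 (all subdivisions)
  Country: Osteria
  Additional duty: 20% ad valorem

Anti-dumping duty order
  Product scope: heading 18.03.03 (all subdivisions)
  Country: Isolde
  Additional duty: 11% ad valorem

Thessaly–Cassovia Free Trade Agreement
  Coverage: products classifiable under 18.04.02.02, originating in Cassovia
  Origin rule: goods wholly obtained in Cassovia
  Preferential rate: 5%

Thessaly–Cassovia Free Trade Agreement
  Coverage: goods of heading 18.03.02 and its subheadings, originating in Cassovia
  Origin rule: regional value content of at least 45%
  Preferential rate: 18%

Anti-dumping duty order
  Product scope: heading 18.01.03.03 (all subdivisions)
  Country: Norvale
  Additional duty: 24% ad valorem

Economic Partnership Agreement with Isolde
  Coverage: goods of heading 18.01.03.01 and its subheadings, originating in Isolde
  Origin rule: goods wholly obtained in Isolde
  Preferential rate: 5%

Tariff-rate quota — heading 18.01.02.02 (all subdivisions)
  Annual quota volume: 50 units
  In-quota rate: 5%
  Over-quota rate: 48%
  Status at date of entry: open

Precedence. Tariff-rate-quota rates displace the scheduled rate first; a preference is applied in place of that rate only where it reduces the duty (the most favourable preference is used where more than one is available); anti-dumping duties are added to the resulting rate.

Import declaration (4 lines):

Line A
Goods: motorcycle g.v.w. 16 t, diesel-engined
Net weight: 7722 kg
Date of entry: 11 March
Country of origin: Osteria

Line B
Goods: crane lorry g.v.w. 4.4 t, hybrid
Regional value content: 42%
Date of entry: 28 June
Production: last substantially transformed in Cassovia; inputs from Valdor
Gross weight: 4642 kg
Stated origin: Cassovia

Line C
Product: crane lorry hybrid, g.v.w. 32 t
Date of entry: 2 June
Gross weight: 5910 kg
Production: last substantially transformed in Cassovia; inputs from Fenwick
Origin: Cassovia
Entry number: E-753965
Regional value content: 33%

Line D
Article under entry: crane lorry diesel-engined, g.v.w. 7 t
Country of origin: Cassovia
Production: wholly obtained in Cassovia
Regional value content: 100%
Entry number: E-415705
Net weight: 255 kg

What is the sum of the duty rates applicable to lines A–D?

Line A: motorcycle → 18.02; diesel-engined → 18.02.01; g.v.w. 16 t → 18.02.01.02. Scheduled 28%. No special measure applies. → 28%.
Line B: crane lorry → 18.03; hybrid → 18.03.02; g.v.w. 4.4 t → 18.03.02.01. Scheduled 16%. Cassovia agreement on 18.04.02.02: 18.03.02.01 not covered; Cassovia agreement on 18.03.02: RVC < 45%. → 16%.
Line C: crane lorry → 18.03; hybrid → 18.03.02; g.v.w. 32 t → 18.03.02.03. Scheduled 6%. Cassovia agreement on 18.04.02.02: 18.03.02.03 not covered; Cassovia agreement on 18.03.02: RVC < 45%. → 6%.
Line D: crane lorry → 18.03; diesel-engined → 18.03.03; g.v.w. 7 t → 18.03.03.03. Scheduled 29%. Cassovia agreement on 18.04.02.02: 18.03.03.03 not covered; Cassovia agreement on 18.03.02: 18.03.03.03 not covered. → 29%.
Sum: 28% + 16% + 6% + 29% = 79%.

79%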